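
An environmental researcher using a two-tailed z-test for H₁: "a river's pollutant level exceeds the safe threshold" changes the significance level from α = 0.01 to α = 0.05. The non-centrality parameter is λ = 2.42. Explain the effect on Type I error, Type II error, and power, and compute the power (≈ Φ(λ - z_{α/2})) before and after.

Increasing α from 0.01 to 0.05:
• Type I error rate increases (α is the Type I rate by definition).
• Critical value moves from z_{α/2} = 2.576 to 1.96, so power = Φ(λ - z_{α/2}) goes from Φ(2.42 - 2.576) = 0.438 to Φ(2.42 - 1.96) = 0.677.
• Type II error rate β = 1 - power therefore decreases (0.562 → 0.323).
Appropriate when false negatives are costly — here, allowing unsafe pollution to continue.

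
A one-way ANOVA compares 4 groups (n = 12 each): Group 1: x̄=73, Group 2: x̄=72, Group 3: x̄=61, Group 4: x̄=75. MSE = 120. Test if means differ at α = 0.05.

Grand mean = 70.25. SS_between = 1425.0, MS_between = 475.0. F = 3.958, F_crit ≈ 2.816. Reject H₀.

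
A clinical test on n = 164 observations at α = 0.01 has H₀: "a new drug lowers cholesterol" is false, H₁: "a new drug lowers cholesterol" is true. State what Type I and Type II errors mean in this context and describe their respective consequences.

Type I (false positive): concluding that a new drug lowers cholesterol when it is not — approving an ineffective drug — patients take a useless medication and may skip effective alternatives. Type II (false negative): failing to conclude that a new drug lowers cholesterol when it is — shelving an effective drug — patients miss out on a treatment that would have helped. Which is costlier depends on domain priorities and is a judgement call rather than a statistical fact.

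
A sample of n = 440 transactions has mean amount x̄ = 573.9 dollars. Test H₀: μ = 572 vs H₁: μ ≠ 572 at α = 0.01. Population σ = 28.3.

z = (x̄ - μ₀)/(σ/√n) = (573.9 - 572)/(28.3/√440) = 1.408. Critical value: ±2.576. Since |1.408| ≤ 2.576, Fail to reject H₀.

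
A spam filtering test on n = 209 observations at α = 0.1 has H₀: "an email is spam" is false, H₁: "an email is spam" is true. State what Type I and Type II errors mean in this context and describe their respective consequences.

Type I (false positive): concluding that an email is spam when it is not — a legitimate email is sent to the spam folder and the user misses it. Type II (false negative): failing to conclude that an email is spam when it is — a spam email lands in the inbox. Which is costlier depends on domain priorities and is a judgement call rather than a statistical fact.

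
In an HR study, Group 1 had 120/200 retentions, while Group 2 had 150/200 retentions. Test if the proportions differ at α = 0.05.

p̂₁ = 0.6, p̂₂ = 0.75, pooled p̂ = 0.675. z = -3.203. Critical: ±1.96. Reject H₀.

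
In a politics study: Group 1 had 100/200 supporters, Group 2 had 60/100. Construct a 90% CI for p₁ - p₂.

p̂₁ = 0.5, p̂₂ = 0.6. Difference = -0.1. CI = (-0.199, -0.001)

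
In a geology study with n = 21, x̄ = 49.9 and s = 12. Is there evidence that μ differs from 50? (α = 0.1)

t = (x̄ - μ₀)/(s/√n) = (49.9 - 50)/(12/√21) = -0.038. df = 20, critical t = ±1.725. Fail to reject H₀.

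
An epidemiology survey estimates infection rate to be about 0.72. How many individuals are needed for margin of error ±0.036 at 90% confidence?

n = z²p(1-p)/E² = 1.645²×0.72×0.28/0.036² = 420.9 → n = 421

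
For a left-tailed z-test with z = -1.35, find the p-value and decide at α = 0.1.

p = P(Z < -1.35) = Φ(-1.35) ≈ 0.0885. Since p < 0.1, reject H₀ (significant) at α = 0.1.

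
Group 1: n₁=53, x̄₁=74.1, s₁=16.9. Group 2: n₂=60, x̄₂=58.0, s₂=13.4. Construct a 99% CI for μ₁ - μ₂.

Difference = 16.1. SE = √(16.9²/53 + 13.4²/60) = 2.895. CI = (8.64, 23.56)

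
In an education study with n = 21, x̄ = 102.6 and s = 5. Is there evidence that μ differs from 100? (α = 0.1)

t = (x̄ - μ₀)/(s/√n) = (102.6 - 100)/(5/√21) = 2.383. df = 20, critical t = ±1.725. Reject H₀.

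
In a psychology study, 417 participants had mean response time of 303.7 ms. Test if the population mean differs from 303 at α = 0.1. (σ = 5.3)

z = (x̄ - μ₀)/(σ/√n) = (303.7 - 303)/(5.3/√417) = 2.697. Critical value: ±1.645. Since |2.697| > 1.645, Reject H₀.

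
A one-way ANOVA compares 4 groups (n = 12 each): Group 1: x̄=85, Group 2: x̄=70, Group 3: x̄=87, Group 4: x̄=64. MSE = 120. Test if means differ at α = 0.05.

Grand mean = 76.5. SS_between = 4572.0, MS_between = 1524.0. F = 12.7, F_crit ≈ 2.816. Reject H₀.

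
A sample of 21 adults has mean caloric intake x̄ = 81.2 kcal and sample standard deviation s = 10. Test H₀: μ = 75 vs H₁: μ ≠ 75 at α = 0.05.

t = (x̄ - μ₀)/(s/√n) = (81.2 - 75)/(10/√21) = 2.841. df = 20, critical t = ±2.086. Reject H₀.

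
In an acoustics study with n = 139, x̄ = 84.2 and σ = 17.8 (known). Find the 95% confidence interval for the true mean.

CI = x̄ ± z*(σ/√n) = 84.2 ± 1.96(17.8/√139) = 84.2 ± 2.96 = (81.24, 87.16)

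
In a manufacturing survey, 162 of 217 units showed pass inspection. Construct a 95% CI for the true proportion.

p̂ = 0.747. CI = p̂ ± z*√(p̂(1-p̂)/n) = (0.689, 0.804)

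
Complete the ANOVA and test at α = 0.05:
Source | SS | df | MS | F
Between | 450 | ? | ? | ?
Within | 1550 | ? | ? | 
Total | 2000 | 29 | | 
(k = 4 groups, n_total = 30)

df_between = 3, df_within = 26. MS_between = 150.0, MS_within = 59.62. F = 2.516, F_crit ≈ 2.975. Fail to reject H₀.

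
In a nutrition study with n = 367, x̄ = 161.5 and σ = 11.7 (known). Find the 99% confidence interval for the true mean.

CI = x̄ ± z*(σ/√n) = 161.5 ± 2.576(11.7/√367) = 161.5 ± 1.57 = (159.93, 163.07)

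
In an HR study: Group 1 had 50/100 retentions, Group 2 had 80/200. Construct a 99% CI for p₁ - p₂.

p̂₁ = 0.5, p̂₂ = 0.4. Difference = 0.1. CI = (-0.057, 0.257)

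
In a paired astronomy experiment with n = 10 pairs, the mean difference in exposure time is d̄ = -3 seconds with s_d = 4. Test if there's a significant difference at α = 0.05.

t = d̄/(s_d/√n) = -3/(4/√10) = -2.372. df = 9, critical t = ±2.262. Reject H₀.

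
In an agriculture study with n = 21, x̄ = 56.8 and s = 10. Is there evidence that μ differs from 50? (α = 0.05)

t = (x̄ - μ₀)/(s/√n) = (56.8 - 50)/(10/√21) = 3.116. df = 20, critical t = ±2.086. Reject H₀.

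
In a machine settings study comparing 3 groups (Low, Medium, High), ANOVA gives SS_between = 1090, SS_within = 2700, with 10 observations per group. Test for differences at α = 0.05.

df_between = 2, df_within = 27. F = MS_between/MS_within = 545.0/100.0 = 5.45. F_crit ≈ 3.354. Reject H₀. At least one mean differs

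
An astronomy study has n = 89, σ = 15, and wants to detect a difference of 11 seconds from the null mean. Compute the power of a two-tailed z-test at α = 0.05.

SE = σ/√n = 15/√89 = 1.59. Non-centrality λ = d/SE = 11/1.59 = 6.918. Power ≈ Φ(λ - z_{α/2}) = Φ(6.918 - 1.96) = Φ(4.958) = 1.0.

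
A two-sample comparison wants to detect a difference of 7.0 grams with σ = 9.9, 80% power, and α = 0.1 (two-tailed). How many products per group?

n per group = 2(z_α/2 + z_β)²σ²/d² = 2×(1.645 + 0.84)²×9.9²/7.0² = 24.7 → n = 25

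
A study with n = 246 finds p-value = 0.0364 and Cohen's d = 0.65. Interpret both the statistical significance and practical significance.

Statistically significant (p = 0.0364 < 0.05). Cohen's d = 0.65 indicates a medium effect size. Both statistical and practical significance should be considered.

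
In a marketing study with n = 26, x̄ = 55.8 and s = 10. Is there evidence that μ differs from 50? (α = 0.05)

t = (x̄ - μ₀)/(s/√n) = (55.8 - 50)/(10/√26) = 2.957. df = 25, critical t = ±2.06. Reject H₀.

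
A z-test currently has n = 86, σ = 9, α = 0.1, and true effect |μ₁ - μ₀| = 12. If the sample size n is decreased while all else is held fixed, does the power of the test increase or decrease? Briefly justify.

Power decreases: a smaller n inflates the standard error σ/√n, pulling the sampling distribution under H₁ back toward the critical value.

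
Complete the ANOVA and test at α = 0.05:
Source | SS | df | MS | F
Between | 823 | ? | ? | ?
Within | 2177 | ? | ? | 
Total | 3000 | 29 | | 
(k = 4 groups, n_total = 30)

df_between = 3, df_within = 26. MS_between = 274.33, MS_within = 83.73. F = 3.276, F_crit ≈ 2.975. Reject H₀.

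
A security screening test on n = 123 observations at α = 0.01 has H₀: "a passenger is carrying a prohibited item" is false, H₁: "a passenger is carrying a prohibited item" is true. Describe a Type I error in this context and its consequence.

Type I error: rejecting H₀ when it is true — concluding that a passenger is carrying a prohibited item when in fact it is not. Consequence: detaining an innocent passenger — delay and inconvenience.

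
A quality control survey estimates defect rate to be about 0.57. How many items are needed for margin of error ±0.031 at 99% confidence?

n = z²p(1-p)/E² = 2.576²×0.57×0.43/0.031² = 1692.4 → n = 1693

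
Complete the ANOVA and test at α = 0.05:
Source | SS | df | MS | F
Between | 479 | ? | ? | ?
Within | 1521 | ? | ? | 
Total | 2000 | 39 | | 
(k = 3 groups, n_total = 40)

df_between = 2, df_within = 37. MS_between = 239.5, MS_within = 41.11. F = 5.826, F_crit ≈ 3.252. Reject H₀.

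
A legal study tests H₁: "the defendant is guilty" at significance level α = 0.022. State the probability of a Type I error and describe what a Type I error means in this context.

P(Type I error) = α = 0.022. A Type I error is rejecting H₀ when H₀ is actually true (false positive) — here, concluding that the defendant is guilty when in fact this is not the case. Consequence: convicting an innocent person.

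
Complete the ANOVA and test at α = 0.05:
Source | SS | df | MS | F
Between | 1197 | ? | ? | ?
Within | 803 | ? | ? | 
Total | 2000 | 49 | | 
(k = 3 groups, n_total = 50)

df_between = 2, df_within = 47. MS_between = 598.5, MS_within = 17.09. F = 35.031, F_crit ≈ 3.195. Reject H₀.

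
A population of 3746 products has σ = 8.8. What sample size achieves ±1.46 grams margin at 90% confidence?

Without FPC: n₀ = (1.645×8.8/1.46)² = 98.309. With FPC: n = n₀N/(n₀+N-1) = 95.8 → n = 96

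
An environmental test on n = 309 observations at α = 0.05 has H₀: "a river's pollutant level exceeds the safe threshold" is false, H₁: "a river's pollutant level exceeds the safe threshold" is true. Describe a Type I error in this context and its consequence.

Type I error: rejecting H₀ when it is true — concluding that a river's pollutant level exceeds the safe threshold when in fact it is not. Consequence: shutting down a compliant factory unnecessarily.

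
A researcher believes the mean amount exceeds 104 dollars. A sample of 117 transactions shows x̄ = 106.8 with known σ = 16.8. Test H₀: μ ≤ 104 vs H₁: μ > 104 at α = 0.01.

z = 1.803. Critical value: 2.33. Fail to reject H₀.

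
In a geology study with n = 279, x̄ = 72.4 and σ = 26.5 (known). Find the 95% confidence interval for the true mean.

CI = x̄ ± z*(σ/√n) = 72.4 ± 1.96(26.5/√279) = 72.4 ± 3.11 = (69.29, 75.51)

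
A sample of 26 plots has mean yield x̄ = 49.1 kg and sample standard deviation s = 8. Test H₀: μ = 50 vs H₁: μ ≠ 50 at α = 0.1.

t = (x̄ - μ₀)/(s/√n) = (49.1 - 50)/(8/√26) = -0.574. df = 25, critical t = ±1.708. Fail to reject H₀.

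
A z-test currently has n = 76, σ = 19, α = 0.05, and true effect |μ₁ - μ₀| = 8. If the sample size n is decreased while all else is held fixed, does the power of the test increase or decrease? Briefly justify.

Power decreases: a smaller n inflates the standard error σ/√n, pulling the sampling distribution under H₁ back toward the critical value.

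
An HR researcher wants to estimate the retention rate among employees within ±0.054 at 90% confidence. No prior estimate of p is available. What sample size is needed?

Conservative approach: use p = 0.5 (maximizes p(1-p) = 0.25). n = z²(0.25)/E² = 1.645²×0.25/0.054² = 232.0 → n = 232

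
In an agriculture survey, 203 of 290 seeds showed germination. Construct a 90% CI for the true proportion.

p̂ = 0.7. CI = p̂ ± z*√(p̂(1-p̂)/n) = (0.656, 0.744)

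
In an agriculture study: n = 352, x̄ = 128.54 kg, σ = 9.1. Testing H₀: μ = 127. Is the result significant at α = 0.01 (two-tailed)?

z = (128.54 - 127)/(9.1/√352) = 3.175. Since |z| > 2.576, significant at α = 0.01.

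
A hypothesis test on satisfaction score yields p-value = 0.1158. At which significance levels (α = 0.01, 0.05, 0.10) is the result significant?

p = 0.1158. Not significant at any of the given levels.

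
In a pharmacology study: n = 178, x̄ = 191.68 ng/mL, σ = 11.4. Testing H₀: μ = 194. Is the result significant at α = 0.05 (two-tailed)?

z = (191.68 - 194)/(11.4/√178) = -2.715. Since |z| > 1.96, significant at α = 0.05.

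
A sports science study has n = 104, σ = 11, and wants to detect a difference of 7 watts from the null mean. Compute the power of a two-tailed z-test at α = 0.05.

SE = σ/√n = 11/√104 = 1.079. Non-centrality λ = d/SE = 7/1.079 = 6.49. Power ≈ Φ(λ - z_{α/2}) = Φ(6.49 - 1.96) = Φ(4.53) = 1.0.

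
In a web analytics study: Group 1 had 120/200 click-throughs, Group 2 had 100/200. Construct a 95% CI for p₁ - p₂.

p̂₁ = 0.6, p̂₂ = 0.5. Difference = 0.1. CI = (0.003, 0.197)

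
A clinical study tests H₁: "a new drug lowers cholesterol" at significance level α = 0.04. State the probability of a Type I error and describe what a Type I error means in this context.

P(Type I error) = α = 0.04. A Type I error is rejecting H₀ when H₀ is actually true (false positive) — here, concluding that a new drug lowers cholesterol when in fact this is not the case. Consequence: approving an ineffective drug — patients take a useless medication and may skip effective alternatives.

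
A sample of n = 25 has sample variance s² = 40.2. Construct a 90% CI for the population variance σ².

df = 24. χ²_{0.05} = 36.415, χ²_{0.95} = 13.848. CI for σ² = ((n-1)s²/χ²_{α/2}, (n-1)s²/χ²_{1-α/2}) = (24·40.2/36.415, 24·40.2/13.848) = (26.49, 69.67)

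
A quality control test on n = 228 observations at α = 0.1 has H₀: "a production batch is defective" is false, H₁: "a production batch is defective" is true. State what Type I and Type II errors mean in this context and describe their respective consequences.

Type I (false positive): concluding that a production batch is defective when it is not — scrapping a good batch — wasted material and cost for no reason. Type II (false negative): failing to conclude that a production batch is defective when it is — shipping a defective batch — faulty products reach customers. Which is costlier depends on domain priorities and is a judgement call rather than a statistical fact.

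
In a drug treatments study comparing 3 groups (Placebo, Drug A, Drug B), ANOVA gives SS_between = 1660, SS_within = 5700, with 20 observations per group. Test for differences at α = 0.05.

df_between = 2, df_within = 57. F = MS_between/MS_within = 830.0/100.0 = 8.3. F_crit ≈ 3.159. Reject H₀. At least one mean differs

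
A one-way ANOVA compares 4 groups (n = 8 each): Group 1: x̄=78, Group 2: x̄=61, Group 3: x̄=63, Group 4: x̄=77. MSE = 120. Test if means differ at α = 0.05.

Grand mean = 69.75. SS_between = 1942.0, MS_between = 647.33. F = 5.394, F_crit ≈ 2.947. Reject H₀.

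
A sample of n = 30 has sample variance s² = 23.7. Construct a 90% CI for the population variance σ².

df = 29. χ²_{0.05} = 42.557, χ²_{0.95} = 17.708. CI for σ² = ((n-1)s²/χ²_{α/2}, (n-1)s²/χ²_{1-α/2}) = (29·23.7/42.557, 29·23.7/17.708) = (16.15, 38.81)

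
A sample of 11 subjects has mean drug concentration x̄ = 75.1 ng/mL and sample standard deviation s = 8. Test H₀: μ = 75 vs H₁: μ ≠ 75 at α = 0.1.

t = (x̄ - μ₀)/(s/√n) = (75.1 - 75)/(8/√11) = 0.041. df = 10, critical t = ±1.812. Fail to reject H₀.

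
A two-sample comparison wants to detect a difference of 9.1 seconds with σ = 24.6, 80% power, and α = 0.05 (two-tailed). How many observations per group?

n per group = 2(z_α/2 + z_β)²σ²/d² = 2×(1.96 + 0.84)²×24.6²/9.1² = 114.6 → n = 115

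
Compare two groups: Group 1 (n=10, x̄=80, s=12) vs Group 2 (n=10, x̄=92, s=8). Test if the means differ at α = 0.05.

Pooled sp = 10.2. t = -2.631, df = 18. Critical t = ±2.101. Reject H₀.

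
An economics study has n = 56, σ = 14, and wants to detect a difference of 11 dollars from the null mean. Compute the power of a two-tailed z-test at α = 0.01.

SE = σ/√n = 14/√56 = 1.871. Non-centrality λ = d/SE = 11/1.871 = 5.88. Power ≈ Φ(λ - z_{α/2}) = Φ(5.88 - 2.576) = Φ(3.304) = 1.0.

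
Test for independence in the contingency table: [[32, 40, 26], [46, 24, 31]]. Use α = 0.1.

χ² = 6.908. df = 2, critical = 4.605. Reject H₀. Variables are dependent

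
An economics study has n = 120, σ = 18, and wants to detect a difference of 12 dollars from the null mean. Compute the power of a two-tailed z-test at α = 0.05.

SE = σ/√n = 18/√120 = 1.643. Non-centrality λ = d/SE = 12/1.643 = 7.303. Power ≈ Φ(λ - z_{α/2}) = Φ(7.303 - 1.96) = Φ(5.343) = 1.0.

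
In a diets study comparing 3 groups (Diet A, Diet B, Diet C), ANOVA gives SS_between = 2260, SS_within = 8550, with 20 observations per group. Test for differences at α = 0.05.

df_between = 2, df_within = 57. F = MS_between/MS_within = 1130.0/150.0 = 7.533. F_crit ≈ 3.159. Reject H₀. At least one mean differs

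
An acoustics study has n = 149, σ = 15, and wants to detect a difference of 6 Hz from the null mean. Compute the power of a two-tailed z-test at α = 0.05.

SE = σ/√n = 15/√149 = 1.229. Non-centrality λ = d/SE = 6/1.229 = 4.883. Power ≈ Φ(λ - z_{α/2}) = Φ(4.883 - 1.96) = Φ(2.923) = 0.998.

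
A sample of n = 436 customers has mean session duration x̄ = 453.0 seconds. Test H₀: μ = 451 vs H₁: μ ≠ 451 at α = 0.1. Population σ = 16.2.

z = (x̄ - μ₀)/(σ/√n) = (453.0 - 451)/(16.2/√436) = 2.578. Critical value: ±1.645. Since |2.578| > 1.645, Reject H₀.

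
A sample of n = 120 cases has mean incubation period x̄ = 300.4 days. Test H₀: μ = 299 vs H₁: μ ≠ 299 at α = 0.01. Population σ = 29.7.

z = (x̄ - μ₀)/(σ/√n) = (300.4 - 299)/(29.7/√120) = 0.516. Critical value: ±2.576. Since |0.516| ≤ 2.576, Fail to reject H₀.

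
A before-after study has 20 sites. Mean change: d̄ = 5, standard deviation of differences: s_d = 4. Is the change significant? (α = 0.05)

t = d̄/(s_d/√n) = 5/(4/√20) = 5.59. df = 19, critical t = ±2.093. Reject H₀.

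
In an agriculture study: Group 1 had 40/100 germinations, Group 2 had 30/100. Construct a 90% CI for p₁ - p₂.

p̂₁ = 0.4, p̂₂ = 0.3. Difference = 0.1. CI = (-0.01, 0.21)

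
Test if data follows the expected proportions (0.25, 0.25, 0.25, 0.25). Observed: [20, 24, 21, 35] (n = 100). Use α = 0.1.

Expected: [25.0, 25.0, 25.0, 25.0]. χ² = 5.68. df = 3, critical = 6.251. Fail to reject H₀.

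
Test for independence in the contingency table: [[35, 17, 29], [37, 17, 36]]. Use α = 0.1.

χ² = 0.337. df = 2, critical = 4.605. Fail to reject H₀. No evidence of dependence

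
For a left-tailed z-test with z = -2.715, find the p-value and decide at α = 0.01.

p = P(Z < -2.715) = Φ(-2.715) ≈ 0.0033. Since p < 0.01, reject H₀ (significant) at α = 0.01.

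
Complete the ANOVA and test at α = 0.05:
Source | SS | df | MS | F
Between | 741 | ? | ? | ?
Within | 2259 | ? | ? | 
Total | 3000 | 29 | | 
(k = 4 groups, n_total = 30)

df_between = 3, df_within = 26. MS_between = 247.0, MS_within = 86.88. F = 2.843, F_crit ≈ 2.975. Fail to reject H₀.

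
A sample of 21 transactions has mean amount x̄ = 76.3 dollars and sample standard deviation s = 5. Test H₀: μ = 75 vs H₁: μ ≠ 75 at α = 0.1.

t = (x̄ - μ₀)/(s/√n) = (76.3 - 75)/(5/√21) = 1.191. df = 20, critical t = ±1.725. Fail to reject H₀.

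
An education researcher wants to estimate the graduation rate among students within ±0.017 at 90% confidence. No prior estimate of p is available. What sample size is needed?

Conservative approach: use p = 0.5 (maximizes p(1-p) = 0.25). n = z²(0.25)/E² = 1.645²×0.25/0.017² = 2340.9 → n = 2341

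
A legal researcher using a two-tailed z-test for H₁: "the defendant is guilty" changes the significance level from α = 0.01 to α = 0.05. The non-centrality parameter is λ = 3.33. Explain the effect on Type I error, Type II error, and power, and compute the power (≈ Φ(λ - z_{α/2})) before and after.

Increasing α from 0.01 to 0.05:
• Type I error rate increases (α is the Type I rate by definition).
• Critical value moves from z_{α/2} = 2.576 to 1.96, so power = Φ(λ - z_{α/2}) goes from Φ(3.33 - 2.576) = 0.775 to Φ(3.33 - 1.96) = 0.915.
• Type II error rate β = 1 - power therefore decreases (0.225 → 0.085).
Appropriate when false negatives are costly — here, acquitting a guilty person.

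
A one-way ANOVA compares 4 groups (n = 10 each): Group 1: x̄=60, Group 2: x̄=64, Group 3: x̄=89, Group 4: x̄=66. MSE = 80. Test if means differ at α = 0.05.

Grand mean = 69.75. SS_between = 5127.5, MS_between = 1709.17. F = 21.365, F_crit ≈ 2.866. Reject H₀.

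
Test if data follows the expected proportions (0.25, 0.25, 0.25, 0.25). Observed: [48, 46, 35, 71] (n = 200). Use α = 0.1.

Expected: [50.0, 50.0, 50.0, 50.0]. χ² = 13.72. df = 3, critical = 6.251. Reject H₀.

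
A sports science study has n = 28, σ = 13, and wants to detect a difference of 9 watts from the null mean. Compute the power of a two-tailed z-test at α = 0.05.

SE = σ/√n = 13/√28 = 2.457. Non-centrality λ = d/SE = 9/2.457 = 3.663. Power ≈ Φ(λ - z_{α/2}) = Φ(3.663 - 1.96) = Φ(1.703) = 0.956.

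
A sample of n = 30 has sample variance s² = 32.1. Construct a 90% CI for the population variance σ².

df = 29. χ²_{0.05} = 42.557, χ²_{0.95} = 17.708. CI for σ² = ((n-1)s²/χ²_{α/2}, (n-1)s²/χ²_{1-α/2}) = (29·32.1/42.557, 29·32.1/17.708) = (21.87, 52.57)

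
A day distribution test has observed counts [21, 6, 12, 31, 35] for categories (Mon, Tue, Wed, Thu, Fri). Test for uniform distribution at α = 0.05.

Expected = 21 each. χ² = Σ(O-E)²/E = 28.667. df = 4, critical value = 9.488. Reject H₀.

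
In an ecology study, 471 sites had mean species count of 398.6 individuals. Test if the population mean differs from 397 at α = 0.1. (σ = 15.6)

z = (x̄ - μ₀)/(σ/√n) = (398.6 - 397)/(15.6/√471) = 2.226. Critical value: ±1.645. Since |2.226| > 1.645, Reject H₀.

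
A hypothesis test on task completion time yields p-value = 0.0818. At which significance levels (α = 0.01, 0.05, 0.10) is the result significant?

p = 0.0818. Significant at: α = 0.1.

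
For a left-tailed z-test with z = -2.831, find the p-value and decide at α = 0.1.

p = P(Z < -2.831) = Φ(-2.831) ≈ 0.0023. Since p < 0.1, reject H₀ (significant) at α = 0.1.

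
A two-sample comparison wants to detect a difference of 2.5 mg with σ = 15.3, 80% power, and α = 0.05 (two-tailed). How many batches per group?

n per group = 2(z_α/2 + z_β)²σ²/d² = 2×(1.96 + 0.84)²×15.3²/2.5² = 587.3 → n = 588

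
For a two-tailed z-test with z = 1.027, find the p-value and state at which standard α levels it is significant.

p = 2·P(Z > |1.027|) = 2·(1 - Φ(1.027)) ≈ 0.3044. Not significant at any standard level.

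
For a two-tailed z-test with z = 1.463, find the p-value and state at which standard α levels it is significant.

p = 2·P(Z > |1.463|) = 2·(1 - Φ(1.463)) ≈ 0.1435. Not significant at any standard level.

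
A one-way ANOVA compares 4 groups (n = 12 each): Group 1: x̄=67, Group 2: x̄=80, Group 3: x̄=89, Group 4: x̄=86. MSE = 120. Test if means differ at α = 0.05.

Grand mean = 80.5. SS_between = 3420.0, MS_between = 1140.0. F = 9.5, F_crit ≈ 2.816. Reject H₀.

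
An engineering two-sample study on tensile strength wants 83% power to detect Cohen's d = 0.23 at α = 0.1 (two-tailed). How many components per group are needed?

z_{α/2} = 1.645, z_β = Φ⁻¹(0.83) = 0.954. For small effect (d = 0.23): n per group = 2(z_{α/2} + z_β)²/d² = 2(1.645 + 0.954)²/0.23² = 255.4 → 256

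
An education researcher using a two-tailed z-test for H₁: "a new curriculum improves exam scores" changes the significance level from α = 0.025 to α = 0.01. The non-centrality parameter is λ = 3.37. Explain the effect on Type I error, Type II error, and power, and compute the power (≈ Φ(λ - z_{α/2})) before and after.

Decreasing α from 0.025 to 0.01:
• Type I error rate decreases (α is the Type I rate by definition).
• Critical value moves from z_{α/2} = 2.241 to 2.576, so power = Φ(λ - z_{α/2}) goes from Φ(3.37 - 2.241) = 0.871 to Φ(3.37 - 2.576) = 0.786.
• Type II error rate β = 1 - power therefore increases (0.129 → 0.214).
Appropriate when false positives are costly — here, adopting a curriculum that gives no real benefit — disruption for nothing.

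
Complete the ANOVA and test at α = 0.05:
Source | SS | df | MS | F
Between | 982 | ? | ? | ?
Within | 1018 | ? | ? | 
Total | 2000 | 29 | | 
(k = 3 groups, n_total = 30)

df_between = 2, df_within = 27. MS_between = 491.0, MS_within = 37.7. F = 13.023, F_crit ≈ 3.354. Reject H₀.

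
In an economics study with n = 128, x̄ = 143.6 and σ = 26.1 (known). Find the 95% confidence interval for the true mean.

CI = x̄ ± z*(σ/√n) = 143.6 ± 1.96(26.1/√128) = 143.6 ± 4.52 = (139.08, 148.12)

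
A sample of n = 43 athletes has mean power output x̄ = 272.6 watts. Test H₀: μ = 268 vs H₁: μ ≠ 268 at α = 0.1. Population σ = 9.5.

z = (x̄ - μ₀)/(σ/√n) = (272.6 - 268)/(9.5/√43) = 3.175. Critical value: ±1.645. Since |3.175| > 1.645, Reject H₀.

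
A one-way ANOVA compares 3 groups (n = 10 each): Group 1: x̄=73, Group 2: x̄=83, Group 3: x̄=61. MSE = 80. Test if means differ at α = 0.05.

Grand mean = 72.33. SS_between = 2426.67, MS_between = 1213.33. F = 15.167, F_crit ≈ 3.354. Reject H₀.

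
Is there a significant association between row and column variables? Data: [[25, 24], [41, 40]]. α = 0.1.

χ² = 0.002. df = 1, critical = 2.706. Fail to reject H₀. No evidence of dependence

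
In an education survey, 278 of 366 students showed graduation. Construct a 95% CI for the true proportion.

p̂ = 0.76. CI = p̂ ± z*√(p̂(1-p̂)/n) = (0.716, 0.803)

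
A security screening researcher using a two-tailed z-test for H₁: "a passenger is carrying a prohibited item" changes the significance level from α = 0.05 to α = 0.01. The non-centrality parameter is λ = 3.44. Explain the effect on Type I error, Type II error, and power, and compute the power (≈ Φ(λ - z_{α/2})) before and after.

Decreasing α from 0.05 to 0.01:
• Type I error rate decreases (α is the Type I rate by definition).
• Critical value moves from z_{α/2} = 1.96 to 2.576, so power = Φ(λ - z_{α/2}) goes from Φ(3.44 - 1.96) = 0.931 to Φ(3.44 - 2.576) = 0.806.
• Type II error rate β = 1 - power therefore increases (0.069 → 0.194).
Appropriate when false positives are costly — here, detaining an innocent passenger — delay and inconvenience.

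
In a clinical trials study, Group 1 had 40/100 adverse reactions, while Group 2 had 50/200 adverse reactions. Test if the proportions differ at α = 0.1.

p̂₁ = 0.4, p̂₂ = 0.25, pooled p̂ = 0.3. z = 2.673. Critical: ±1.645. Reject H₀.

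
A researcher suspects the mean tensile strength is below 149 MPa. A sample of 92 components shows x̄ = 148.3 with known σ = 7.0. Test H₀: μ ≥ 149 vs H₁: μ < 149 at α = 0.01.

z = -0.959. Critical value: -2.33. Fail to reject H₀.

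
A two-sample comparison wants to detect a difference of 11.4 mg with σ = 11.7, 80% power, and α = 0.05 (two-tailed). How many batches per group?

n per group = 2(z_α/2 + z_β)²σ²/d² = 2×(1.96 + 0.84)²×11.7²/11.4² = 16.5 → n = 17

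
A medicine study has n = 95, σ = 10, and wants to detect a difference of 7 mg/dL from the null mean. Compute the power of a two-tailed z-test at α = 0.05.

SE = σ/√n = 10/√95 = 1.026. Non-centrality λ = d/SE = 7/1.026 = 6.823. Power ≈ Φ(λ - z_{α/2}) = Φ(6.823 - 1.96) = Φ(4.863) = 1.0.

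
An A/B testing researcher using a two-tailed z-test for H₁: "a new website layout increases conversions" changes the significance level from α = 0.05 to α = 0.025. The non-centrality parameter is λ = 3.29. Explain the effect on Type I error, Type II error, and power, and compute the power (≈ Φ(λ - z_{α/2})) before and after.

Decreasing α from 0.05 to 0.025:
• Type I error rate decreases (α is the Type I rate by definition).
• Critical value moves from z_{α/2} = 1.96 to 2.241, so power = Φ(λ - z_{α/2}) goes from Φ(3.29 - 1.96) = 0.908 to Φ(3.29 - 2.241) = 0.853.
• Type II error rate β = 1 - power therefore increases (0.092 → 0.147).
Appropriate when false positives are costly — here, rolling out a layout that doesn't actually help — wasted engineering effort.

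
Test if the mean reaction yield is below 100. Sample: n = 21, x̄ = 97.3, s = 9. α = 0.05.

t = (97.3 - 100)/(9/√21) = -1.375, df = 20. Critical t = -1.725. Fail to reject H₀.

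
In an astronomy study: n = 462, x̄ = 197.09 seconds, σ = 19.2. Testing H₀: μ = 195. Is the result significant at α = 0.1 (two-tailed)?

z = (197.09 - 195)/(19.2/√462) = 2.34. Since |z| > 1.645, significant at α = 0.1.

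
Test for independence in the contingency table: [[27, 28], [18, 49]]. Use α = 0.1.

χ² = 6.409. df = 1, critical = 2.706. Reject H₀. Variables are dependent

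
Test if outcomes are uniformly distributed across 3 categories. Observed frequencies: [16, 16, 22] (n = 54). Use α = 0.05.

Expected = 18 each. χ² = Σ(O-E)²/E = 1.333. df = 2, critical value = 5.991. Fail to reject H₀.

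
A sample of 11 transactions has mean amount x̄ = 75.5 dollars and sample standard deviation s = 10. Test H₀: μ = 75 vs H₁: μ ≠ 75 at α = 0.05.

t = (x̄ - μ₀)/(s/√n) = (75.5 - 75)/(10/√11) = 0.166. df = 10, critical t = ±2.228. Fail to reject H₀.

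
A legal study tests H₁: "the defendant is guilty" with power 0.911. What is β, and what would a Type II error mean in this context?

β = 1 - power = 1 - 0.911 = 0.089. A Type II error is failing to reject H₀ when H₀ is false (false negative) — here, failing to conclude that the defendant is guilty when in fact it is true. Consequence: acquitting a guilty person.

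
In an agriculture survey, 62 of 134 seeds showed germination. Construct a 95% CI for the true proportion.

p̂ = 0.463. CI = p̂ ± z*√(p̂(1-p̂)/n) = (0.378, 0.547)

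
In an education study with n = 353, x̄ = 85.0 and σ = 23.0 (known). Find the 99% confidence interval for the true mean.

CI = x̄ ± z*(σ/√n) = 85.0 ± 2.576(23.0/√353) = 85.0 ± 3.15 = (81.85, 88.15)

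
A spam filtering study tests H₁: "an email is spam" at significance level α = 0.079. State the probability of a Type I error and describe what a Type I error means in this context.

P(Type I error) = α = 0.079. A Type I error is rejecting H₀ when H₀ is actually true (false positive) — here, concluding that an email is spam when in fact this is not the case. Consequence: a legitimate email is sent to the spam folder and the user misses it.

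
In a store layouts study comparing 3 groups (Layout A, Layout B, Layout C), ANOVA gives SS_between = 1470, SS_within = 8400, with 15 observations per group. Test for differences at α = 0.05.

df_between = 2, df_within = 42. F = MS_between/MS_within = 735.0/200.0 = 3.675. F_crit ≈ 3.22. Reject H₀. At least one mean differs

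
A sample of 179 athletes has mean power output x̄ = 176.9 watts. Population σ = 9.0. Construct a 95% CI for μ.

CI = x̄ ± z*(σ/√n) = 176.9 ± 1.96(9.0/√179) = 176.9 ± 1.32 = (175.58, 178.22)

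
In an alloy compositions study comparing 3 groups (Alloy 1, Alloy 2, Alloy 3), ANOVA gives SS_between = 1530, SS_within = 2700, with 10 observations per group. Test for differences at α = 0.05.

df_between = 2, df_within = 27. F = MS_between/MS_within = 765.0/100.0 = 7.65. F_crit ≈ 3.354. Reject H₀. At least one mean differs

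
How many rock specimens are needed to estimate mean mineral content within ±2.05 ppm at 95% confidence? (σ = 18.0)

n = (z*σ/E)² = (1.96×18.0/2.05)² = 296.2 → n = 297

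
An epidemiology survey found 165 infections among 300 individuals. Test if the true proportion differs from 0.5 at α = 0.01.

p̂ = 0.55, p₀ = 0.5. z = (p̂ - p₀)/√(p₀(1-p₀)/n) = 1.732. Critical: ±2.576. Fail to reject H₀.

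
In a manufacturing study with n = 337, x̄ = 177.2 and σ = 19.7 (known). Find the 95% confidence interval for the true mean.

CI = x̄ ± z*(σ/√n) = 177.2 ± 1.96(19.7/√337) = 177.2 ± 2.1 = (175.1, 179.3)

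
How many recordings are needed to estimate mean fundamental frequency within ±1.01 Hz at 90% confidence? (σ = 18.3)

n = (z*σ/E)² = (1.645×18.3/1.01)² = 888.4 → n = 889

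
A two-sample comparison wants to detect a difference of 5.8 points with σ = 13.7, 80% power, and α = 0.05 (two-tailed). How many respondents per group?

n per group = 2(z_α/2 + z_β)²σ²/d² = 2×(1.96 + 0.84)²×13.7²/5.8² = 87.5 → n = 88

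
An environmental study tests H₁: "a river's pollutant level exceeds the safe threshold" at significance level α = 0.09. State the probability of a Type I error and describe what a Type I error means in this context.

P(Type I error) = α = 0.09. A Type I error is rejecting H₀ when H₀ is actually true (false positive) — here, concluding that a river's pollutant level exceeds the safe threshold when in fact this is not the case. Consequence: shutting down a compliant factory unnecessarily.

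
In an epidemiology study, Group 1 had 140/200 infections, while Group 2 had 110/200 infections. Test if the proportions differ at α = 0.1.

p̂₁ = 0.7, p̂₂ = 0.55, pooled p̂ = 0.625. z = 3.098. Critical: ±1.645. Reject H₀.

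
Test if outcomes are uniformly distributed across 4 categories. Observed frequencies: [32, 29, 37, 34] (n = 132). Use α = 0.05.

Expected = 33 each. χ² = Σ(O-E)²/E = 1.03. df = 3, critical value = 7.815. Fail to reject H₀.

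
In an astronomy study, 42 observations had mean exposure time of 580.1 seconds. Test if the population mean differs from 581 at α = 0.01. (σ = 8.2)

z = (x̄ - μ₀)/(σ/√n) = (580.1 - 581)/(8.2/√42) = -0.711. Critical value: ±2.576. Since |-0.711| ≤ 2.576, Fail to reject H₀.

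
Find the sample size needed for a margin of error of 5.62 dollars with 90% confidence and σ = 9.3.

n = (z*σ/E)² = (1.645×9.3/5.62)² = 7.4 → n = 8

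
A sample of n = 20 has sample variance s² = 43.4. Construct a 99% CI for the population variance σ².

df = 19. χ²_{0.005} = 38.582, χ²_{0.995} = 6.844. CI for σ² = ((n-1)s²/χ²_{α/2}, (n-1)s²/χ²_{1-α/2}) = (19·43.4/38.582, 19·43.4/6.844) = (21.37, 120.49)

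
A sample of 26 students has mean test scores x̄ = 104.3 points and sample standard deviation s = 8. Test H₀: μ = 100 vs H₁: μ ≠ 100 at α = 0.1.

t = (x̄ - μ₀)/(s/√n) = (104.3 - 100)/(8/√26) = 2.741. df = 25, critical t = ±1.708. Reject H₀.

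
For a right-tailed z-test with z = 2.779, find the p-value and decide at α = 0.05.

p = P(Z > 2.779) = 1 - Φ(2.779) ≈ 0.0027. Since p < 0.05, reject H₀ (significant) at α = 0.05.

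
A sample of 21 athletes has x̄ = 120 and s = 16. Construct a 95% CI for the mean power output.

CI = x̄ ± t*(s/√n) = 120 ± 2.086(16/√21) = (112.72, 127.28)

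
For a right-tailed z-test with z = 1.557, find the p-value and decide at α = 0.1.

p = P(Z > 1.557) = 1 - Φ(1.557) ≈ 0.0597. Since p < 0.1, reject H₀ (significant) at α = 0.1.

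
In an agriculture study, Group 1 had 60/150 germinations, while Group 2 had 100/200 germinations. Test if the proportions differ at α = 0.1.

p̂₁ = 0.4, p̂₂ = 0.5, pooled p̂ = 0.457. z = -1.858. Critical: ±1.645. Reject H₀.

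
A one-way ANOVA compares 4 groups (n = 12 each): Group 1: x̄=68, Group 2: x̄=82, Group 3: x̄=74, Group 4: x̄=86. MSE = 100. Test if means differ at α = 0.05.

Grand mean = 77.5. SS_between = 2340.0, MS_between = 780.0. F = 7.8, F_crit ≈ 2.816. Reject H₀.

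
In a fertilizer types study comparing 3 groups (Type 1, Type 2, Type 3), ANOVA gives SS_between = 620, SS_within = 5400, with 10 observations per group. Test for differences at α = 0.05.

df_between = 2, df_within = 27. F = MS_between/MS_within = 310.0/200.0 = 1.55. F_crit ≈ 3.354. Fail to reject H₀.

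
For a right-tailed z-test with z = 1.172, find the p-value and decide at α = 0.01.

p = P(Z > 1.172) = 1 - Φ(1.172) ≈ 0.1206. Since p ≥ 0.01, fail to reject H₀ (not significant) at α = 0.01.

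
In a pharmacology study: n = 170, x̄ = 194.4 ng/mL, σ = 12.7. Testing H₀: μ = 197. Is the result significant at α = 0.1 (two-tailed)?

z = (194.4 - 197)/(12.7/√170) = -2.669. Since |z| > 1.645, significant at α = 0.1.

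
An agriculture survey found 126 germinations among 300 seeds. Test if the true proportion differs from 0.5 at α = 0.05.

p̂ = 0.42, p₀ = 0.5. z = (p̂ - p₀)/√(p₀(1-p₀)/n) = -2.771. Critical: ±1.96. Reject H₀.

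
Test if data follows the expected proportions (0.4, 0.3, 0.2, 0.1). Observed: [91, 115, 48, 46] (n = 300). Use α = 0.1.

Expected: [120.0, 90.0, 60.0, 30.0]. χ² = 24.886. df = 3, critical = 6.251. Reject H₀.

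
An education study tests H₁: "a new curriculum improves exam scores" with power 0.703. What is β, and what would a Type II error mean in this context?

β = 1 - power = 1 - 0.703 = 0.297. A Type II error is failing to reject H₀ when H₀ is false (false negative) — here, failing to conclude that a new curriculum improves exam scores when in fact it is true. Consequence: keeping the old curriculum when the new one would have helped students.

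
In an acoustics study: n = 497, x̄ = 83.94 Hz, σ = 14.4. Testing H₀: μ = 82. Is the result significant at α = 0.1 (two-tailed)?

z = (83.94 - 82)/(14.4/√497) = 3.003. Since |z| > 1.645, significant at α = 0.1.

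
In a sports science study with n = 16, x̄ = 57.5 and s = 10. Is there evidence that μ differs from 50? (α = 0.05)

t = (x̄ - μ₀)/(s/√n) = (57.5 - 50)/(10/√16) = 3.0. df = 15, critical t = ±2.131. Reject H₀.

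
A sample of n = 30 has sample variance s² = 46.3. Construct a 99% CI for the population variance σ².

df = 29. χ²_{0.005} = 52.336, χ²_{0.995} = 13.121. CI for σ² = ((n-1)s²/χ²_{α/2}, (n-1)s²/χ²_{1-α/2}) = (29·46.3/52.336, 29·46.3/13.121) = (25.66, 102.33)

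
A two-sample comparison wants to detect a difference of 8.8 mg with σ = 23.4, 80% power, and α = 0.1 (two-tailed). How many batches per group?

n per group = 2(z_α/2 + z_β)²σ²/d² = 2×(1.645 + 0.84)²×23.4²/8.8² = 87.3 → n = 88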